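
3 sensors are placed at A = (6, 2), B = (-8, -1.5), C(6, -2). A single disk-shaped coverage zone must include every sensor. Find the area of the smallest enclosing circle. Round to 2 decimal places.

Side lengths²: AB² = 208.25, AC² = 16, BC² = 196.25.
Since AB² = 208.25 < 196.25 + 16 = 212.25, the triangle is acute, so the smallest enclosing circle is the circumcircle.
Circumcentre = (-0.9375, 0), r² = 52.12890625.
Area = π·r² = π·52.12890625 ≈ 163.77.

163.77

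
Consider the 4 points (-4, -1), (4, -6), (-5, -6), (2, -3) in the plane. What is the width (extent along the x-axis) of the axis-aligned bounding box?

9

max x = 4, min x = -5, so width = 9.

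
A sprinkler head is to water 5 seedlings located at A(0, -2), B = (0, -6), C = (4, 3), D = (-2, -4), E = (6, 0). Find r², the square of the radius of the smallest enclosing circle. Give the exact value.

The farthest pair is B–C with squared distance 97. The circle on this segment as diameter has centre (2, -1.5) and r² = 97/4 = 24.25.
Check A: distance² to centre = 4.25 ≤ 24.25, so it lies inside.
All remaining points lie in this disk, and no smaller disk contains both endpoints, so this is the minimum enclosing circle.

24.25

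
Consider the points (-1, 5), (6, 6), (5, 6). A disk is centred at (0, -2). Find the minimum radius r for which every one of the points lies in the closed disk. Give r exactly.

The required radius is the distance from (0, -2) to the farthest point.
Squared distances: 50, 100, 89.
Maximum is 100, attained at (6, 6).
r = √100 = 10.

10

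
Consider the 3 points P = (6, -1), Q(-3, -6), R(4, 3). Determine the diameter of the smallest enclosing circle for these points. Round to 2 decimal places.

11.40

Side lengths²: PQ² = 106, PR² = 20, QR² = 130.
Since QR² = 130 ≥ 106 + 20 = 126, the angle opposite QR is not acute, so the smallest enclosing circle has QR as diameter.
Centre = midpoint of QR = (0.5, -1.5), r² = 130/4 = 32.5.
Diameter = 2r = 2√(32.5) ≈ 11.40.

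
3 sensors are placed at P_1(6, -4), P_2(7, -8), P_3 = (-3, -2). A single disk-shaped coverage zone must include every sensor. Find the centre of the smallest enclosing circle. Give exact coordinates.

(2, -5)

Side lengths²: P_1P_2² = 17, P_1P_3² = 85, P_2P_3² = 136.
Since P_2P_3² = 136 ≥ 85 + 17 = 102, the angle opposite P_2P_3 is not acute, so the smallest enclosing circle has P_2P_3 as diameter.
Centre = midpoint of P_2P_3 = (2, -5), r² = 136/4 = 34.
Centre = (2, -5).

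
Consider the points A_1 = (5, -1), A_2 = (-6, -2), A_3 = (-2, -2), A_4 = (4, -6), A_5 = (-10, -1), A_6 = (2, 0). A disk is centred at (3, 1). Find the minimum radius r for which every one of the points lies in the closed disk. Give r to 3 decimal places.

The required radius is the distance from (3, 1) to the farthest point.
Squared distances: 8, 90, 34, 50, 173, 2.
Maximum is 173, attained at A_5.
r = √173 ≈ 13.153.

13.153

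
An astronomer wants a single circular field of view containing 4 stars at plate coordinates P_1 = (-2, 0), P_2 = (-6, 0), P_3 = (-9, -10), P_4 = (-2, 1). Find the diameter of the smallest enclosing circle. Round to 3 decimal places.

13.038

The farthest pair is P_3–P_4 with squared distance 170. The circle on this segment as diameter has centre (-5.5, -4.5) and r² = 170/4 = 42.5.
Check P_1: distance² to centre = 32.5 ≤ 42.5, so it lies inside.
All remaining points lie in this disk, and no smaller disk contains both endpoints, so this is the minimum enclosing circle.
Diameter = 2r = 2√(42.5) ≈ 13.038.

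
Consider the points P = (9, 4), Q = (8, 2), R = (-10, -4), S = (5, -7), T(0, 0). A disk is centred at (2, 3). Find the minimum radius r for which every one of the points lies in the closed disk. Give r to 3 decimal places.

The required radius is the distance from (2, 3) to the farthest point.
Squared distances: 50, 37, 193, 109, 13.
Maximum is 193, attained at R.
r = √193 ≈ 13.892.

13.892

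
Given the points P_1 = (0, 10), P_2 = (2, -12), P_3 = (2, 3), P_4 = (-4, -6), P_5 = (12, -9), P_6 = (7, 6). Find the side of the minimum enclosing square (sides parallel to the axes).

22

The bounding box has width 16 and height 22.
An axis-aligned square enclosing the set must have side ≥ max(width, height).
So the minimum side is max(16, 22) = 22.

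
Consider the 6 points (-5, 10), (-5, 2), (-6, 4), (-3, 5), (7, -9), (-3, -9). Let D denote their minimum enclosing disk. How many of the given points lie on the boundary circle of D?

2

By Welzl's lemma the MEC is supported by two points (diametrically opposite) or three points (on a circumcircle).
The farthest pair is (-5, 10)–(7, -9) with squared distance 505. The circle on this segment as diameter has centre (1, 0.5) and r² = 505/4 = 126.25.
Check (-5, 2): distance² to centre = 38.25 ≤ 126.25, so it lies inside.
All remaining points lie in this disk, and no smaller disk contains both endpoints, so this is the minimum enclosing circle.
The points at distance exactly r from the centre are (-5, 10), (7, -9) — 2 points.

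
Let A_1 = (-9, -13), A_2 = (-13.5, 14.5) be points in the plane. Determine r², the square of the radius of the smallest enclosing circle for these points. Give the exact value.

194.125

The smallest circle enclosing two points has them as diameter endpoints.
Centre = midpoint = (-11.25, 0.75); r² = |A_1A_2|²/4 = 776.5/4 = 194.125.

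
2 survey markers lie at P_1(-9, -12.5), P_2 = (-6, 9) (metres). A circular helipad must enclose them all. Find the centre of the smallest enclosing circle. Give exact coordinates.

The smallest circle enclosing two points has them as diameter endpoints.
Centre = midpoint = (-7.5, -1.75); r² = |P_1P_2|²/4 = 471.25/4 = 117.8125.
Centre = (-7.5, -1.75).

(-7.5, -1.75)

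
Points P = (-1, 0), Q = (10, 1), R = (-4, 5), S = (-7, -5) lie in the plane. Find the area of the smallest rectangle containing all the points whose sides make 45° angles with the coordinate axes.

207

In coordinates u = x + y, v = x − y the rectangle is axis-aligned; the map (x,y)→(u,v) scales areas by 2.
u-values: -1, 11, 1, -12; range = 11 − (-12) = 23.
v-values: -1, 9, -9, -2; range = 9 − (-9) = 18.
Area = (23 × 18) / 2 = 207.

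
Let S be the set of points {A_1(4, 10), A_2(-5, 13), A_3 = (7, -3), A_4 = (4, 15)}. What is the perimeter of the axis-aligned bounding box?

60

Width = max x − min x = 7 − (-5) = 12.
Height = max y − min y = 15 − (-3) = 18.
Perimeter = 2(12 + 18) = 60.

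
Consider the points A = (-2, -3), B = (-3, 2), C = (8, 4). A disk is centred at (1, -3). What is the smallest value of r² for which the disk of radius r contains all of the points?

98

The required radius is the distance from (1, -3) to the farthest point.
Squared distances: 9, 41, 98.
Maximum is 98, attained at C.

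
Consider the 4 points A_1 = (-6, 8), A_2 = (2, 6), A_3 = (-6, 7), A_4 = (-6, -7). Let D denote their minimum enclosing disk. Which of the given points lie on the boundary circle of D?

A_1, A_2, A_4

The minimum enclosing circle is determined by three boundary points: A_1, A_2, A_4.
Their circumcentre is (-3.625, 0.5) with r² = 61.890625.
The farthest remaining point A_3 is at distance² 47.890625 ≤ 61.890625.
The points at distance exactly r from the centre are A_1, A_2, A_4 — 3 points.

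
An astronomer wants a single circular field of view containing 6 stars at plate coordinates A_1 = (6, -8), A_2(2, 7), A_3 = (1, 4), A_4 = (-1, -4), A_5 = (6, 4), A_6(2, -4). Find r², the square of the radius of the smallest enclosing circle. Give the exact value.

The farthest pair is A_1–A_2 with squared distance 241. The circle on this segment as diameter has centre (4, -0.5) and r² = 241/4 = 60.25.
Check A_3: distance² to centre = 29.25 ≤ 60.25, so it lies inside.
All remaining points lie in this disk, and no smaller disk contains both endpoints, so this is the minimum enclosing circle.

60.25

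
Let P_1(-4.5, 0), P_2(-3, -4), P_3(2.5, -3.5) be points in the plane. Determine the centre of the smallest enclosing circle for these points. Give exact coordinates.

(-1, -1.75)

Side lengths²: P_1P_2² = 18.25, P_1P_3² = 61.25, P_2P_3² = 30.5.
Since P_1P_3² = 61.25 ≥ 30.5 + 18.25 = 48.75, the angle opposite P_1P_3 is not acute, so the smallest enclosing circle has P_1P_3 as diameter.
Centre = midpoint of P_1P_3 = (-1, -1.75), r² = 61.25/4 = 15.3125.
Centre = (-1, -1.75).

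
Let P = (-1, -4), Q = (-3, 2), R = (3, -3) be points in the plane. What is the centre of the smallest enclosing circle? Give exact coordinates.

(0, -0.5)

Side lengths²: PQ² = 40, PR² = 17, QR² = 61.
Since QR² = 61 ≥ 40 + 17 = 57, the angle opposite QR is not acute, so the smallest enclosing circle has QR as diameter.
Centre = midpoint of QR = (0, -0.5), r² = 61/4 = 15.25.
Centre = (0, -0.5).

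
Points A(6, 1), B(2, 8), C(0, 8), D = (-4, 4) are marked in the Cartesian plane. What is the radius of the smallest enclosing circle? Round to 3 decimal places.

5.236

The minimum enclosing circle of a finite set is fixed by two of the points (as a diameter) or three (as a circumcircle).
The minimum enclosing circle is determined by three boundary points: A, C, D.
Their circumcentre is (29/26, 75/26) with r² = 9265/338.
The farthest remaining point B is at distance² 9109/338 ≤ 9265/338.
r = √(9265/338) ≈ 5.236.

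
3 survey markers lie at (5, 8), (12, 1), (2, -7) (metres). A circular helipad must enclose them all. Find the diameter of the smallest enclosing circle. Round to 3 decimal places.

Call the three points A, B, C in the order given.
Side lengths²: AB² = 98, AC² = 234, BC² = 164.
Since AC² = 234 < 164 + 98 = 262, the triangle is acute, so the smallest enclosing circle is the circumcircle.
Circumcentre = (13/3, 1/3), r² = 533/9.
Diameter = 2r = 2√(533/9) ≈ 15.391.

15.391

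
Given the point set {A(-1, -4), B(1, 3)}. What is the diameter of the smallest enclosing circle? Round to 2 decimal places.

The smallest circle enclosing two points has them as diameter endpoints.
Centre = midpoint = (0, -0.5); r² = |AB|²/4 = 53/4 = 13.25.
Diameter = 2r = 2√(13.25) ≈ 7.28.

7.28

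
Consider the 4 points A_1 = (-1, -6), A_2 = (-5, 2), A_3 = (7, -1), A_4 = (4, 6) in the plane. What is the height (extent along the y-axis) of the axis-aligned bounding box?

12

max y = 6, min y = -6, so height = 12.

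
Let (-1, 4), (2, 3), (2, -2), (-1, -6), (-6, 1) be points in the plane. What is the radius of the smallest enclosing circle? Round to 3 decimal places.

By Welzl's lemma the MEC is supported by two points (diametrically opposite) or three points (on a circumcircle).
The minimum enclosing circle is determined by three boundary points: (2, 3), (-1, -6), (-6, 1).
Their circumcentre is (-14/11, -10/11) with r² = 3145/121.
The farthest remaining point (-1, 4) is at distance² 2925/121 ≤ 3145/121.
r = √(3145/121) ≈ 5.098.

5.098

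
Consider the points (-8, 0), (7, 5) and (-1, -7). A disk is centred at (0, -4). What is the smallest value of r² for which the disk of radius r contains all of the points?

130

The required radius is the distance from (0, -4) to the farthest point.
Squared distances: 80, 130, 10.
Maximum is 130, attained at (7, 5).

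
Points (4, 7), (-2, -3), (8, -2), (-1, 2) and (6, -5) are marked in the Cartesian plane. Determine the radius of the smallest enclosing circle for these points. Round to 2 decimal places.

The minimum enclosing circle is determined by three boundary points: (4, 7), (-2, -3), (6, -5).
Their circumcentre is (73/23, 16/23) with r² = 21386/529.
The farthest remaining point (8, -2) is at distance² 16165/529 ≤ 21386/529.
r = √(21386/529) ≈ 6.36.

6.36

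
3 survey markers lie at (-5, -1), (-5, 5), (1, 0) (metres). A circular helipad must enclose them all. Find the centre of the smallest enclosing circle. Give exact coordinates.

Call the three points A, B, C in the order given.
Side lengths²: AB² = 36, AC² = 37, BC² = 61.
Since BC² = 61 < 37 + 36 = 73, the triangle is acute, so the smallest enclosing circle is the circumcircle.
Circumcentre = (-29/12, 2), r² = 2257/144.
Centre = (-29/12, 2).

(-29/12, 2)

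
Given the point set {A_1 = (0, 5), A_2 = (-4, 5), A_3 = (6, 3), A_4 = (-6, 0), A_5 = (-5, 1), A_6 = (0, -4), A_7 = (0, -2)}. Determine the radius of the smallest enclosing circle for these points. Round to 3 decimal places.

6.185

The minimum enclosing circle of a finite set is fixed by two of the points (as a diameter) or three (as a circumcircle).
The farthest pair is A_3–A_4 with squared distance 153. The circle on this segment as diameter has centre (0, 1.5) and r² = 153/4 = 38.25.
Check A_1: distance² to centre = 12.25 ≤ 38.25, so it lies inside.
All remaining points lie in this disk, and no smaller disk contains both endpoints, so this is the minimum enclosing circle.
r = √(38.25) ≈ 6.185.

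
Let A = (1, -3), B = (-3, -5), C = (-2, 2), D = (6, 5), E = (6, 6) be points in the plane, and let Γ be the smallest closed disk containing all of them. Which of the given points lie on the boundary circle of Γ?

A smallest enclosing disk is always determined by at most three of the input points on its boundary.
The farthest pair is B–E with squared distance 202. The circle on this segment as diameter has centre (1.5, 0.5) and r² = 202/4 = 50.5.
Check A: distance² to centre = 12.5 ≤ 50.5, so it lies inside.
All remaining points lie in this disk, and no smaller disk contains both endpoints, so this is the minimum enclosing circle.
The points at distance exactly r from the centre are B, E — 2 points.

B, E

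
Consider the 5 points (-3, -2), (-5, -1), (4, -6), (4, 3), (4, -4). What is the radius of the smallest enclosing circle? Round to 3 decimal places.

The minimum enclosing circle is determined by three boundary points: (-5, -1), (4, -6), (4, 3).
Their circumcentre is (11/18, -1.5) with r² = 5141/162.
The farthest remaining point (4, -4) is at distance² 2873/162 ≤ 5141/162.
r = √(5141/162) ≈ 5.633.

5.633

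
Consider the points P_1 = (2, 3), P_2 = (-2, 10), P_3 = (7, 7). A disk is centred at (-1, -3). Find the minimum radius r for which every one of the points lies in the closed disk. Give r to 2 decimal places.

The required radius is the distance from (-1, -3) to the farthest point.
Squared distances: 45, 170, 164.
Maximum is 170, attained at P_2.
r = √170 ≈ 13.04.

13.04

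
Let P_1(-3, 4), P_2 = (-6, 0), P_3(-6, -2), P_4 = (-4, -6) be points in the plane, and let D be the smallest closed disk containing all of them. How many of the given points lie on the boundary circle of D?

2

The minimum enclosing circle of a finite set is fixed by two of the points (as a diameter) or three (as a circumcircle).
The farthest pair is P_1–P_4 with squared distance 101. The circle on this segment as diameter has centre (-3.5, -1) and r² = 101/4 = 25.25.
Check P_2: distance² to centre = 7.25 ≤ 25.25, so it lies inside.
All remaining points lie in this disk, and no smaller disk contains both endpoints, so this is the minimum enclosing circle.
The points at distance exactly r from the centre are P_1, P_4 — 2 points.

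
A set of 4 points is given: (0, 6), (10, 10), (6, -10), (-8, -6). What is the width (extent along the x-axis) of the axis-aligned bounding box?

18

max x = 10, min x = -8, so width = 18.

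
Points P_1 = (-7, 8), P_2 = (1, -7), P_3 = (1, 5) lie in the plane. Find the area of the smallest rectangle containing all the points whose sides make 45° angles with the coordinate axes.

In coordinates u = x + y, v = x − y the rectangle is axis-aligned; the map (x,y)→(u,v) scales areas by 2.
u-values: 1, -6, 6; range = 6 − (-6) = 12.
v-values: -15, 8, -4; range = 8 − (-15) = 23.
Area = (12 × 23) / 2 = 138.

138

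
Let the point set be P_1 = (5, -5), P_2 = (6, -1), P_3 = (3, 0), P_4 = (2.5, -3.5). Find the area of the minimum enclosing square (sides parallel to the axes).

The bounding box has width 3.5 and height 5.
An axis-aligned square enclosing the set must have side ≥ max(width, height).
So the minimum side is max(3.5, 5) = 5.
Area = 5² = 25.

25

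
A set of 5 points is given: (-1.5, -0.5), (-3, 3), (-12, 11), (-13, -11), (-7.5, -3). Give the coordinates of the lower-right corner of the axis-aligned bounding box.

(-1.5, -11)

x-range [-13, -1.5], y-range [-11, 11].
The lower-right corner is (-1.5, -11).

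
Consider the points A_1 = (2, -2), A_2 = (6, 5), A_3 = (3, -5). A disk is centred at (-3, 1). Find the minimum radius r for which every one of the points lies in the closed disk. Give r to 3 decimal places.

The required radius is the distance from (-3, 1) to the farthest point.
Squared distances: 34, 97, 72.
Maximum is 97, attained at A_2.
r = √97 ≈ 9.849.

9.849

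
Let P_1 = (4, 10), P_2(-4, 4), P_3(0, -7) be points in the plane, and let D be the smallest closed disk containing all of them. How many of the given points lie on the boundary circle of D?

Side lengths²: P_1P_2² = 100, P_1P_3² = 305, P_2P_3² = 137.
Since P_1P_3² = 305 ≥ 137 + 100 = 237, the angle opposite P_1P_3 is not acute, so the smallest enclosing circle has P_1P_3 as diameter.
Centre = midpoint of P_1P_3 = (2, 1.5), r² = 305/4 = 76.25.
The points at distance exactly r from the centre are P_1, P_3 — 2 points.

2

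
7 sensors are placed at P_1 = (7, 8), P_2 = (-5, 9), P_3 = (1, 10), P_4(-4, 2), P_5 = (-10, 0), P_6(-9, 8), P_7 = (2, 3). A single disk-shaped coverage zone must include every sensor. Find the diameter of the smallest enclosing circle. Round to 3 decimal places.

By Welzl's lemma the MEC is supported by two points (diametrically opposite) or three points (on a circumcircle).
The farthest pair is P_1–P_5 with squared distance 353. The circle on this segment as diameter has centre (-1.5, 4) and r² = 353/4 = 88.25.
Check P_2: distance² to centre = 37.25 ≤ 88.25, so it lies inside.
All remaining points lie in this disk, and no smaller disk contains both endpoints, so this is the minimum enclosing circle.
Diameter = 2r = 2√(88.25) ≈ 18.788.

18.788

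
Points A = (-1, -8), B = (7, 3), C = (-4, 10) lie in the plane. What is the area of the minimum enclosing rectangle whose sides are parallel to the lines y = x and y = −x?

199.5

In coordinates u = x + y, v = x − y the rectangle is axis-aligned; the map (x,y)→(u,v) scales areas by 2.
u-values: -9, 10, 6; range = 10 − (-9) = 19.
v-values: 7, 4, -14; range = 7 − (-14) = 21.
Area = (19 × 21) / 2 = 199.5.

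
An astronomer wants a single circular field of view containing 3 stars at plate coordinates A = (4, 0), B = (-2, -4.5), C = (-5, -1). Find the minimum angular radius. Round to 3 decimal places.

4.528

Side lengths²: AB² = 56.25, AC² = 82, BC² = 21.25.
Since AC² = 82 ≥ 56.25 + 21.25 = 77.5, the angle opposite AC is not acute, so the smallest enclosing circle has AC as diameter.
Centre = midpoint of AC = (-0.5, -0.5), r² = 82/4 = 20.5.
r = √(20.5) ≈ 4.528.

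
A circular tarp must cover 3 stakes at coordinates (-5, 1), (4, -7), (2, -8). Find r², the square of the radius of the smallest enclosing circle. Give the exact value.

Call the three points A, B, C in the order given.
Side lengths²: AB² = 145, AC² = 130, BC² = 5.
Since AB² = 145 ≥ 130 + 5 = 135, the angle opposite AB is not acute, so the smallest enclosing circle has AB as diameter.
Centre = midpoint of AB = (-0.5, -3), r² = 145/4 = 36.25.

36.25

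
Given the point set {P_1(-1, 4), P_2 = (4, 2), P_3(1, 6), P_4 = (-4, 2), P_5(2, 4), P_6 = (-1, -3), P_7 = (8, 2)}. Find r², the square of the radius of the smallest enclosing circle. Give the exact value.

36

The farthest pair is P_4–P_7 with squared distance 144. The circle on this segment as diameter has centre (2, 2) and r² = 144/4 = 36.
Check P_1: distance² to centre = 13 ≤ 36, so it lies inside.
All remaining points lie in this disk, and no smaller disk contains both endpoints, so this is the minimum enclosing circle.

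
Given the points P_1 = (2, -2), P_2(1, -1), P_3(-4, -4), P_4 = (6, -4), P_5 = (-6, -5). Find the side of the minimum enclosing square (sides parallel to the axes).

12

The bounding box has width 12 and height 4.
An axis-aligned square enclosing the set must have side ≥ max(width, height).
So the minimum side is max(12, 4) = 12.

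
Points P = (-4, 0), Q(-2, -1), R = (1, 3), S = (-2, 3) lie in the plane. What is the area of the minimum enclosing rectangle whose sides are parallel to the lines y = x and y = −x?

In coordinates u = x + y, v = x − y the rectangle is axis-aligned; the map (x,y)→(u,v) scales areas by 2.
u-values: -4, -3, 4, 1; range = 4 − (-4) = 8.
v-values: -4, -1, -2, -5; range = -1 − (-5) = 4.
Area = (8 × 4) / 2 = 16.

16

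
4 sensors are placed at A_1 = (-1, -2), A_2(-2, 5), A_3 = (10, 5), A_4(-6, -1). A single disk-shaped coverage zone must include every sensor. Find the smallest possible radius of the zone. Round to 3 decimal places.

By Welzl's lemma the MEC is supported by two points (diametrically opposite) or three points (on a circumcircle).
The farthest pair is A_3–A_4 with squared distance 292. The circle on this segment as diameter has centre (2, 2) and r² = 292/4 = 73.
Check A_1: distance² to centre = 25 ≤ 73, so it lies inside.
All remaining points lie in this disk, and no smaller disk contains both endpoints, so this is the minimum enclosing circle.
r = √73 ≈ 8.544.

8.544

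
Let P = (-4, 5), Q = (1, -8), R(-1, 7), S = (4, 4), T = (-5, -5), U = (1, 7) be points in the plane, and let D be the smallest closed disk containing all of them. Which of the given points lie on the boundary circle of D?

The minimum enclosing circle of a finite set is fixed by two of the points (as a diameter) or three (as a circumcircle).
The farthest pair is Q–R with squared distance 229. The circle on this segment as diameter has centre (0, -0.5) and r² = 229/4 = 57.25.
Check P: distance² to centre = 46.25 ≤ 57.25, so it lies inside.
All remaining points lie in this disk, and no smaller disk contains both endpoints, so this is the minimum enclosing circle.
The points at distance exactly r from the centre are Q, R, U — 3 points.

Q, R, U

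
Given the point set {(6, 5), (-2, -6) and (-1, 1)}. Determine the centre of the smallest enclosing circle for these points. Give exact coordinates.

(2, -0.5)

Call the three points A, B, C in the order given.
Side lengths²: AB² = 185, AC² = 65, BC² = 50.
Since AB² = 185 ≥ 65 + 50 = 115, the angle opposite AB is not acute, so the smallest enclosing circle has AB as diameter.
Centre = midpoint of AB = (2, -0.5), r² = 185/4 = 46.25.
Centre = (2, -0.5).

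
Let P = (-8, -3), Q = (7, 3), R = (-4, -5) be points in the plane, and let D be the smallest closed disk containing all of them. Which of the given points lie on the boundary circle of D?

Side lengths²: PQ² = 261, PR² = 20, QR² = 185.
Since PQ² = 261 ≥ 185 + 20 = 205, the angle opposite PQ is not acute, so the smallest enclosing circle has PQ as diameter.
Centre = midpoint of PQ = (-0.5, 0), r² = 261/4 = 65.25.
The points at distance exactly r from the centre are P, Q — 2 points.

P, Q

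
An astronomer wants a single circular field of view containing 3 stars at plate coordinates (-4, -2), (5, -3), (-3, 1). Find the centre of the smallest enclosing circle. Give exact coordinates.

Call the three points A, B, C in the order given.
Side lengths²: AB² = 82, AC² = 10, BC² = 80.
Since AB² = 82 < 80 + 10 = 90, the triangle is acute, so the smallest enclosing circle is the circumcircle.
Circumcentre = (4/7, -13/7), r² = 1025/49.
Centre = (4/7, -13/7).

(4/7, -13/7)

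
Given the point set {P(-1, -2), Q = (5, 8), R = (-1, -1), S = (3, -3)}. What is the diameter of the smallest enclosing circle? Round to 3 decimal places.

11.687

The minimum enclosing circle is determined by three boundary points: P, Q, S.
Their circumcentre is (107/46, 129/46) with r² = 36125/1058.
The farthest remaining point R is at distance² 27017/1058 ≤ 36125/1058.
Diameter = 2r = 2√(36125/1058) ≈ 11.687.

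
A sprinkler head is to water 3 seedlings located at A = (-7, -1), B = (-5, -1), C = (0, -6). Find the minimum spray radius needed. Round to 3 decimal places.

Side lengths²: AB² = 4, AC² = 74, BC² = 50.
Since AC² = 74 ≥ 50 + 4 = 54, the angle opposite AC is not acute, so the smallest enclosing circle has AC as diameter.
Centre = midpoint of AC = (-3.5, -3.5), r² = 74/4 = 18.5.
r = √(18.5) ≈ 4.301.

4.301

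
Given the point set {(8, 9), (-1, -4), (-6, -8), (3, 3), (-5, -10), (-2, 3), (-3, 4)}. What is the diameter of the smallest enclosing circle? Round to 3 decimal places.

23.022

The minimum enclosing circle of a finite set is fixed by two of the points (as a diameter) or three (as a circumcircle).
The farthest pair is (8, 9)–(-5, -10) with squared distance 530. The circle on this segment as diameter has centre (1.5, -0.5) and r² = 530/4 = 132.5.
Check (-1, -4): distance² to centre = 18.5 ≤ 132.5, so it lies inside.
All remaining points lie in this disk, and no smaller disk contains both endpoints, so this is the minimum enclosing circle.
Diameter = 2r = 2√(132.5) ≈ 23.022.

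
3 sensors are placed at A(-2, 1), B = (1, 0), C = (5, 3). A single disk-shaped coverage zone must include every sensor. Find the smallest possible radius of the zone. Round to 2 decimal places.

Side lengths²: AB² = 10, AC² = 53, BC² = 25.
Since AC² = 53 ≥ 25 + 10 = 35, the angle opposite AC is not acute, so the smallest enclosing circle has AC as diameter.
Centre = midpoint of AC = (1.5, 2), r² = 53/4 = 13.25.
r = √(13.25) ≈ 3.64.

3.64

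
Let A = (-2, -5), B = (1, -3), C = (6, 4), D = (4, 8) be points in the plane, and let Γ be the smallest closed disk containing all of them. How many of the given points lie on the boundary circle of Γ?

2

The farthest pair is A–D with squared distance 205. The circle on this segment as diameter has centre (1, 1.5) and r² = 205/4 = 51.25.
Check B: distance² to centre = 20.25 ≤ 51.25, so it lies inside.
All remaining points lie in this disk, and no smaller disk contains both endpoints, so this is the minimum enclosing circle.
The points at distance exactly r from the centre are A, D — 2 points.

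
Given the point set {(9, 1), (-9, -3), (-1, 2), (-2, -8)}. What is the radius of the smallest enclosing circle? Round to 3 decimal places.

9.220

The minimum enclosing circle of a finite set is fixed by two of the points (as a diameter) or three (as a circumcircle).
The farthest pair is (9, 1)–(-9, -3) with squared distance 340. The circle on this segment as diameter has centre (0, -1) and r² = 340/4 = 85.
Check (-1, 2): distance² to centre = 10 ≤ 85, so it lies inside.
All remaining points lie in this disk, and no smaller disk contains both endpoints, so this is the minimum enclosing circle.
r = √85 ≈ 9.220.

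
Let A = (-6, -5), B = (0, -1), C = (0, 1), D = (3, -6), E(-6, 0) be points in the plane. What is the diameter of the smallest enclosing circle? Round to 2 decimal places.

By Welzl's lemma the MEC is supported by two points (diametrically opposite) or three points (on a circumcircle).
The farthest pair is D–E with squared distance 117. The circle on this segment as diameter has centre (-1.5, -3) and r² = 117/4 = 29.25.
Check A: distance² to centre = 24.25 ≤ 29.25, so it lies inside.
All remaining points lie in this disk, and no smaller disk contains both endpoints, so this is the minimum enclosing circle.
Diameter = 2r = 2√(29.25) ≈ 10.82.

10.82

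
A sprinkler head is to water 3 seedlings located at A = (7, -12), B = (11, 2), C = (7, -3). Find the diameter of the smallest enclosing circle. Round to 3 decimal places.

Side lengths²: AB² = 212, AC² = 81, BC² = 41.
Since AB² = 212 ≥ 81 + 41 = 122, the angle opposite AB is not acute, so the smallest enclosing circle has AB as diameter.
Centre = midpoint of AB = (9, -5), r² = 212/4 = 53.
Diameter = 2r = 2√53 ≈ 14.560.

14.560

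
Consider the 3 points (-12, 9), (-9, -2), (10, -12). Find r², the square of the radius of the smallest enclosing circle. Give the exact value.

231.25

Call the three points A, B, C in the order given.
Side lengths²: AB² = 130, AC² = 925, BC² = 461.
Since AC² = 925 ≥ 461 + 130 = 591, the angle opposite AC is not acute, so the smallest enclosing circle has AC as diameter.
Centre = midpoint of AC = (-1, -1.5), r² = 925/4 = 231.25.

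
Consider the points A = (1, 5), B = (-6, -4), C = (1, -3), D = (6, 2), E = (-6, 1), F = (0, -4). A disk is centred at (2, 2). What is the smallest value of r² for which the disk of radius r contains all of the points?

100

The required radius is the distance from (2, 2) to the farthest point.
Squared distances: 10, 100, 26, 16, 65, 40.
Maximum is 100, attained at B.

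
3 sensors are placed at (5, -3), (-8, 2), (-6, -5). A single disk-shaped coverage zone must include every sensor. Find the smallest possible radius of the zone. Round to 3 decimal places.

Call the three points A, B, C in the order given.
Side lengths²: AB² = 194, AC² = 125, BC² = 53.
Since AB² = 194 ≥ 125 + 53 = 178, the angle opposite AB is not acute, so the smallest enclosing circle has AB as diameter.
Centre = midpoint of AB = (-1.5, -0.5), r² = 194/4 = 48.5.
r = √(48.5) ≈ 6.964.

6.964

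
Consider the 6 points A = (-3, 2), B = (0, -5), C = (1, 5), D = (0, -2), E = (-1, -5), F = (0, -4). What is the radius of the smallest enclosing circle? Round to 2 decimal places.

5.10

A smallest enclosing disk is always determined by at most three of the input points on its boundary.
The farthest pair is C–E with squared distance 104. The circle on this segment as diameter has centre (0, 0) and r² = 104/4 = 26.
Check A: distance² to centre = 13 ≤ 26, so it lies inside.
All remaining points lie in this disk, and no smaller disk contains both endpoints, so this is the minimum enclosing circle.
r = √26 ≈ 5.10.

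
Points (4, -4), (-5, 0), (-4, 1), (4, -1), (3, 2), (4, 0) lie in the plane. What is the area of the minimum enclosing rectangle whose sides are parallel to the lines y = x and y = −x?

65

In coordinates u = x + y, v = x − y the rectangle is axis-aligned; the map (x,y)→(u,v) scales areas by 2.
u-values: 0, -5, -3, 3, 5, 4; range = 5 − (-5) = 10.
v-values: 8, -5, -5, 5, 1, 4; range = 8 − (-5) = 13.
Area = (10 × 13) / 2 = 65.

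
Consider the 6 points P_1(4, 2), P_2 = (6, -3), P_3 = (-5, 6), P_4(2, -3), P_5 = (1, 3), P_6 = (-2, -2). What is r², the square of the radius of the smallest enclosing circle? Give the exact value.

A smallest enclosing disk is always determined by at most three of the input points on its boundary.
The farthest pair is P_2–P_3 with squared distance 202. The circle on this segment as diameter has centre (0.5, 1.5) and r² = 202/4 = 50.5.
Check P_1: distance² to centre = 12.5 ≤ 50.5, so it lies inside.
All remaining points lie in this disk, and no smaller disk contains both endpoints, so this is the minimum enclosing circle.

50.5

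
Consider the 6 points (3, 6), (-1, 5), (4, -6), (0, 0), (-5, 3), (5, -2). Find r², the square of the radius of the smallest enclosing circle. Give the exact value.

10585/242

The minimum enclosing circle of a finite set is fixed by two of the points (as a diameter) or three (as a circumcircle).
The minimum enclosing circle is determined by three boundary points: (3, 6), (4, -6), (-5, 3).
Their circumcentre is (17/22, -5/22) with r² = 10585/242.
The farthest remaining point (-1, 5) is at distance² 7373/242 ≤ 10585/242.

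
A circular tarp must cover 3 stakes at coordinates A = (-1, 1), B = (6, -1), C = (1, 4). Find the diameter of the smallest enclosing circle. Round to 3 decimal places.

7.424

Side lengths²: AB² = 53, AC² = 13, BC² = 50.
Since AB² = 53 < 50 + 13 = 63, the triangle is acute, so the smallest enclosing circle is the circumcircle.
Circumcentre = (2.7, 0.7), r² = 13.78.
Diameter = 2r = 2√(13.78) ≈ 7.424.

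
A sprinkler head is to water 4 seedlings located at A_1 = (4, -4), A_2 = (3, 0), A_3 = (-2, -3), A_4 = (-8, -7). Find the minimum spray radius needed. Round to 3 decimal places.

The minimum enclosing circle of a finite set is fixed by two of the points (as a diameter) or three (as a circumcircle).
The farthest pair is A_2–A_4 with squared distance 170. The circle on this segment as diameter has centre (-2.5, -3.5) and r² = 170/4 = 42.5.
Check A_1: distance² to centre = 42.5 ≤ 42.5, so it lies inside.
All remaining points lie in this disk, and no smaller disk contains both endpoints, so this is the minimum enclosing circle.
r = √(42.5) ≈ 6.519.

6.519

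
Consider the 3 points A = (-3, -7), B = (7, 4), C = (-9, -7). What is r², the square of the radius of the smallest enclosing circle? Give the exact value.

Side lengths²: AB² = 221, AC² = 36, BC² = 377.
Since BC² = 377 ≥ 221 + 36 = 257, the angle opposite BC is not acute, so the smallest enclosing circle has BC as diameter.
Centre = midpoint of BC = (-1, -1.5), r² = 377/4 = 94.25.

94.25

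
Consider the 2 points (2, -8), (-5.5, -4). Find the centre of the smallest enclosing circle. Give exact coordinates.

(-1.75, -6)

The smallest circle enclosing two points has them as diameter endpoints.
Centre = midpoint = (-1.75, -6); r² = |(2, -8)−(-5.5, -4)|²/4 = 72.25/4 = 18.0625.
Centre = (-1.75, -6).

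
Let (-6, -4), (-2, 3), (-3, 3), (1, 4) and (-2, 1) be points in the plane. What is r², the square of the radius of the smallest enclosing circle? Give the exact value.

28.25

A smallest enclosing disk is always determined by at most three of the input points on its boundary.
The farthest pair is (-6, -4)–(1, 4) with squared distance 113. The circle on this segment as diameter has centre (-2.5, 0) and r² = 113/4 = 28.25.
Check (-2, 3): distance² to centre = 9.25 ≤ 28.25, so it lies inside.
All remaining points lie in this disk, and no smaller disk contains both endpoints, so this is the minimum enclosing circle.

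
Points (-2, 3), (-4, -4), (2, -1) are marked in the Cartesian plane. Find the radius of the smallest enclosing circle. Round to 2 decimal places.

3.84

Call the three points A, B, C in the order given.
Side lengths²: AB² = 53, AC² = 32, BC² = 45.
Since AB² = 53 < 45 + 32 = 77, the triangle is acute, so the smallest enclosing circle is the circumcircle.
Circumcentre = (-11/6, -5/6), r² = 265/18.
r = √(265/18) ≈ 3.84.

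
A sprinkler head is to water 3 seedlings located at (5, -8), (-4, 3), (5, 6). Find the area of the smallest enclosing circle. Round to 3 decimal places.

176.278

Call the three points A, B, C in the order given.
Side lengths²: AB² = 202, AC² = 196, BC² = 90.
Since AB² = 202 < 196 + 90 = 286, the triangle is acute, so the smallest enclosing circle is the circumcircle.
Circumcentre = (7/3, -1), r² = 505/9.
Area = π·r² = π·505/9 ≈ 176.278.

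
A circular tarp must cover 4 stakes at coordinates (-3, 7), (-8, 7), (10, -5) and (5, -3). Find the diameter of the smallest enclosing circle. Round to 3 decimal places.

The farthest pair is (-8, 7)–(10, -5) with squared distance 468. The circle on this segment as diameter has centre (1, 1) and r² = 468/4 = 117.
Check (-3, 7): distance² to centre = 52 ≤ 117, so it lies inside.
All remaining points lie in this disk, and no smaller disk contains both endpoints, so this is the minimum enclosing circle.
Diameter = 2r = 2√117 ≈ 21.633.

21.633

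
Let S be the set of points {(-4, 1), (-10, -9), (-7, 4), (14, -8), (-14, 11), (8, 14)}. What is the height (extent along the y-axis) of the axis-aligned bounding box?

23

max y = 14, min y = -9, so height = 23.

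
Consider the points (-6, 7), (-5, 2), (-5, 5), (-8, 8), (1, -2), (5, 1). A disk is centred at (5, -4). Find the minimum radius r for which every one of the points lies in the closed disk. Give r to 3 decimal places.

The required radius is the distance from (5, -4) to the farthest point.
Squared distances: 242, 136, 181, 313, 20, 25.
Maximum is 313, attained at (-8, 8).
r = √313 ≈ 17.692.

17.692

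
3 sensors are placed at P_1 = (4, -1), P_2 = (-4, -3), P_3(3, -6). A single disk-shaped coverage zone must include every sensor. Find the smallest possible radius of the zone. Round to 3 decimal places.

4.213

Side lengths²: P_1P_2² = 68, P_1P_3² = 26, P_2P_3² = 58.
Since P_1P_2² = 68 < 58 + 26 = 84, the triangle is acute, so the smallest enclosing circle is the circumcircle.
Circumcentre = (4/19, -54/19), r² = 6409/361.
r = √(6409/361) ≈ 4.213.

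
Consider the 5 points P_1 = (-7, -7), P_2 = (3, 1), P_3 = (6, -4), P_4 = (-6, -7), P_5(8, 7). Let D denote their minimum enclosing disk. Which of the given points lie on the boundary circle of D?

P_1, P_5

The minimum enclosing circle of a finite set is fixed by two of the points (as a diameter) or three (as a circumcircle).
The farthest pair is P_1–P_5 with squared distance 421. The circle on this segment as diameter has centre (0.5, 0) and r² = 421/4 = 105.25.
Check P_2: distance² to centre = 7.25 ≤ 105.25, so it lies inside.
All remaining points lie in this disk, and no smaller disk contains both endpoints, so this is the minimum enclosing circle.
The points at distance exactly r from the centre are P_1, P_5 — 2 points.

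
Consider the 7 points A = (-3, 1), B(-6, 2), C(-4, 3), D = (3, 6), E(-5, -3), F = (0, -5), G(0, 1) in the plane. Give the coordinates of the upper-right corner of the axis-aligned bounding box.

(3, 6)

x-range [-6, 3], y-range [-5, 6].
The upper-right corner is (3, 6).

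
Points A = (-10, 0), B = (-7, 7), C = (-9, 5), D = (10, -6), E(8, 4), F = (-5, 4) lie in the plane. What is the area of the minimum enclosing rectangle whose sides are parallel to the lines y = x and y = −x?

330

In coordinates u = x + y, v = x − y the rectangle is axis-aligned; the map (x,y)→(u,v) scales areas by 2.
u-values: -10, 0, -4, 4, 12, -1; range = 12 − (-10) = 22.
v-values: -10, -14, -14, 16, 4, -9; range = 16 − (-14) = 30.
Area = (22 × 30) / 2 = 330.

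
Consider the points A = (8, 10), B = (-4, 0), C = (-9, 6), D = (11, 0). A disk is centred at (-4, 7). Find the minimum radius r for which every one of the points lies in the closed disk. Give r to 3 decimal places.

The required radius is the distance from (-4, 7) to the farthest point.
Squared distances: 153, 49, 26, 274.
Maximum is 274, attained at D.
r = √274 ≈ 16.553.

16.553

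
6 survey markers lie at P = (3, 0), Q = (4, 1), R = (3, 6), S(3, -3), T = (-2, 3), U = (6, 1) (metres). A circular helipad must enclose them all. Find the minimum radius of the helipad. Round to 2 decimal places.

4.55

A smallest enclosing disk is always determined by at most three of the input points on its boundary.
The minimum enclosing circle is determined by three boundary points: R, S, T.
Their circumcentre is (2.3, 1.5) with r² = 20.74.
The farthest remaining point U is at distance² 13.94 ≤ 20.74.
r = √(20.74) ≈ 4.55.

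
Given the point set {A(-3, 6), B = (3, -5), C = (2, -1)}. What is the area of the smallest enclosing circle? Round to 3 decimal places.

Side lengths²: AB² = 157, AC² = 74, BC² = 17.
Since AB² = 157 ≥ 74 + 17 = 91, the angle opposite AB is not acute, so the smallest enclosing circle has AB as diameter.
Centre = midpoint of AB = (0, 0.5), r² = 157/4 = 39.25.
Area = π·r² = π·39.25 ≈ 123.308.

123.308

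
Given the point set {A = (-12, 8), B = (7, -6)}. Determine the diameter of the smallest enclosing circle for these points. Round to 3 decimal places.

The smallest circle enclosing two points has them as diameter endpoints.
Centre = midpoint = (-2.5, 1); r² = |AB|²/4 = 557/4 = 139.25.
Diameter = 2r = 2√(139.25) ≈ 23.601.

23.601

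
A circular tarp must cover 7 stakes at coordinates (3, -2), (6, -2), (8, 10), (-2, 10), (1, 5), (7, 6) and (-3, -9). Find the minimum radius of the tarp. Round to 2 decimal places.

10.98

The minimum enclosing circle of a finite set is fixed by two of the points (as a diameter) or three (as a circumcircle).
The farthest pair is (8, 10)–(-3, -9) with squared distance 482. The circle on this segment as diameter has centre (2.5, 0.5) and r² = 482/4 = 120.5.
Check (3, -2): distance² to centre = 6.5 ≤ 120.5, so it lies inside.
All remaining points lie in this disk, and no smaller disk contains both endpoints, so this is the minimum enclosing circle.
r = √(120.5) ≈ 10.98.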